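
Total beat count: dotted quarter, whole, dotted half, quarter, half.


Step by step:
Beat values:
  dotted quarter = 1.5 beats
  whole = 4 beats
  dotted half = 3 beats
  quarter = 1 beat
  half = 2 beats
Sum = 1.5 + 4 + 3 + 1 + 2
= 11.5 beats


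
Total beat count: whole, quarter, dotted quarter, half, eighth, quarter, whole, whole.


Solution.
Beat values:
  whole = 4 beats
  quarter = 1 beat
  dotted quarter = 1.5 beats
  half = 2 beats
  eighth = 0.5 beats
  quarter = 1 beat
  whole = 4 beats
  whole = 4 beats
Sum = 4 + 1 + 1.5 + 2 + 0.5 + 1 + 4 + 4
= 18 beats


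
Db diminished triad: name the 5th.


Diminished triad = root + minor 3rd (3 semitones) + diminished 5th (6 semitones)
A triad on Db stacks thirds, so the chord tones use letter names D-F-A
Root: Db
Minor 3rd above Db: Fb
Diminished 5th above Db: Abb
The 5th = Abb


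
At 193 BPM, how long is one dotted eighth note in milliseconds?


Step by step:
One quarter-note beat = 60000 / BPM = 60000 / 193 ms
Dotted eighth note = 3/4 × quarter note
Duration = 3/4 × 60000 / 193 = 45000 / 193
= 233.2 ms


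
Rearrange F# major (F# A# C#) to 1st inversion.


Root position: F# A# C#
1st inversion: move root up an octave
Bass note: A#
Notes (bottom to top) = A# C# F#


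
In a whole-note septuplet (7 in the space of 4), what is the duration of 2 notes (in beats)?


Working:
Septuplet: 7 notes occupy the space of 4 whole notes
Space = 4 × 4 = 16 beats
Each septuplet note = 16 / 7 = 16/7 beats
2 notes = 2 × 16/7 = 32/7
= 32/7 beats


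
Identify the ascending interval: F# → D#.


Solution.
Letter names: F → D spans 6 letter names → a 6th
Semitones: F# → D# = 9 half-steps
A 6th of 9 semitones is a major 6th
= major 6th


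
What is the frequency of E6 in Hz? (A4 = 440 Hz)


f = 440 × 2^(n/12) where n = semitones from A4
E6: 19 semitones from A4
f = 440 × 2^(19/12)
f = 1318.51 Hz


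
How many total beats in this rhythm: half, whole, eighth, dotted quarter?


Beat values:
  half = 2 beats
  whole = 4 beats
  eighth = 0.5 beats
  dotted quarter = 1.5 beats
Sum = 2 + 4 + 0.5 + 1.5
= 8 beats


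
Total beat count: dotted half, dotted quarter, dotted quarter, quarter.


Beat values:
  dotted half = 3 beats
  dotted quarter = 1.5 beats
  dotted quarter = 1.5 beats
  quarter = 1 beat
Sum = 3 + 1.5 + 1.5 + 1
= 7 beats


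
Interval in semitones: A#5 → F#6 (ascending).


Reasoning:
Absolute semitone position = octave×12 + chromatic position
A#5: 5×12 + 10 = 70
F#6: 6×12 + 6 = 78
Difference = 78 - 70 = 8
= 8 semitones


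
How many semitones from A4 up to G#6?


Absolute semitone position = octave×12 + chromatic position
A4: 4×12 + 9 = 57
G#6: 6×12 + 8 = 80
Difference = 80 - 57 = 23
= 23 semitones


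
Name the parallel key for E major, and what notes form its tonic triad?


Reasoning:
Parallel keys share the same tonic but differ in mode
E major → parallel is E minor
Tonic triad of E minor = E G B
= E minor; triad = E G B


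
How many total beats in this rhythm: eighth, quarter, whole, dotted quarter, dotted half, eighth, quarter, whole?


Solution.
Beat values:
  eighth = 0.5 beats
  quarter = 1 beat
  whole = 4 beats
  dotted quarter = 1.5 beats
  dotted half = 3 beats
  eighth = 0.5 beats
  quarter = 1 beat
  whole = 4 beats
Sum = 0.5 + 1 + 4 + 1.5 + 3 + 0.5 + 1 + 4
= 15.5 beats


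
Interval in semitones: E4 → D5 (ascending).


Reasoning:
Absolute semitone position = octave×12 + chromatic position
E4: 4×12 + 4 = 52
D5: 5×12 + 2 = 62
Difference = 62 - 52 = 10
= 10 semitones


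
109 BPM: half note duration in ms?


Step by step:
One quarter-note beat = 60000 / BPM = 60000 / 109 ms
Half note = 2 × quarter note
Duration = 2 × 60000 / 109 = 120000 / 109
= 1100.9 ms


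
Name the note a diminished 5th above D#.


Working:
A 5th spans 5 letter names, so from D we land on A
A diminished 5th = 6 semitones above D#
Spell A at that pitch: A
= A


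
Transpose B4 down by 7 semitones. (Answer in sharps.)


Let's work it out.
B4: chromatic position 11 in octave 4 → absolute = 4×12 + 11 = 59
Transpose down 7: 59 - 7 = 52
52 = 4×12 + 4 → E in octave 4
Result = E4


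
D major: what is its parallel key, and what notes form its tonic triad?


Working:
Parallel keys share the same tonic but differ in mode
D major → parallel is D minor
Tonic triad of D minor = D F A
= D minor; triad = D F A


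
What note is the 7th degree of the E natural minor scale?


Step by step:
Natural minor scale pattern: W-H-W-W-H-W-W (2-1-2-2-1-2-2 semitones)
Starting from E:
  E + 2 semitones → F#
  F# + 1 semitone → G
  G + 2 semitones → A
  A + 2 semitones → B
  B + 1 semitone → C
  C + 2 semitones → D
  D + 2 semitones → E
Scale: E F# G A B C D
Degree 7 = D


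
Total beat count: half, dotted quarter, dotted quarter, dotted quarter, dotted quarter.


Working:
Beat values:
  half = 2 beats
  dotted quarter = 1.5 beats
  dotted quarter = 1.5 beats
  dotted quarter = 1.5 beats
  dotted quarter = 1.5 beats
Sum = 2 + 1.5 + 1.5 + 1.5 + 1.5
= 8 beats


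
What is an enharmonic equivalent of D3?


Enharmonic notes sound the same pitch but are spelled with different letter names
D and C## name the same pitch class
= C##3


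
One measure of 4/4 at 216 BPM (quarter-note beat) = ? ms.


Let's work it out.
Quarter-note beat duration = 60000 / 216 ms
Beats per measure (4/4) = 4
One measure = 4 × 60000 / 216 = 240000 / 216 ms
= 1111.1 ms


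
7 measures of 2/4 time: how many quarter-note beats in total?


Reasoning:
Time signature 2/4: the bottom number 4 means the quarter note gets one count
The top number 2 means 2 quarter-note beats per measure
Total = 2 × 7 measures
= 14 quarter-note beats


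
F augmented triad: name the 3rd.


Step by step:
Augmented triad = root + major 3rd (4 semitones) + augmented 5th (8 semitones)
A triad on F stacks thirds, so the chord tones use letter names F-A-C
Root: F
Major 3rd above F: A
Augmented 5th above F: C#
The 3rd = A


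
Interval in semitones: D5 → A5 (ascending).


Let's work it out.
Absolute semitone position = octave×12 + chromatic position
D5: 5×12 + 2 = 62
A5: 5×12 + 9 = 69
Difference = 69 - 62 = 7
= 7 semitones


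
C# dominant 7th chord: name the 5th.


Reasoning:
Dominant 7th chord = root + major 3rd + perfect 5th + minor 7th
Seventh chords stack in thirds, so the letter names are C-E-G-B
Root: C#
Major 3rd above C#: E#
Perfect 5th above C#: G#
Minor 7th above C#: B
The 5th = G#


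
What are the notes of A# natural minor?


Step by step:
Natural minor scale pattern: W-H-W-W-H-W-W (2-1-2-2-1-2-2 semitones)
Starting from A#:
  A# + 2 semitones → B#
  B# + 1 semitone → C#
  C# + 2 semitones → D#
  D# + 2 semitones → E#
  E# + 1 semitone → F#
  F# + 2 semitones → G#
  G# + 2 semitones → A#
Scale = A# B# C# D# E# F# G#


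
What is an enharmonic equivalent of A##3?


Enharmonic notes sound the same pitch but are spelled with different letter names
A## and B name the same pitch class
= B3


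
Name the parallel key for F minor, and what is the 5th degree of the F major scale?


Working:
Parallel keys share the same tonic but differ in mode
F minor → parallel is F major
F major scale: F G A Bb C D E
= F major; 5th degree = C


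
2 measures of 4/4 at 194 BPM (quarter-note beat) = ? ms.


Reasoning:
Quarter-note beat duration = 60000 / 194 ms
Beats per measure (4/4) = 4
One measure = 4 × 60000 / 194 = 240000 / 194 ms
2 measures = 2 × 240000 / 194 = 480000 / 194
= 2474.2 ms


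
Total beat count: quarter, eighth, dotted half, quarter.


Working:
Beat values:
  quarter = 1 beat
  eighth = 0.5 beats
  dotted half = 3 beats
  quarter = 1 beat
Sum = 1 + 0.5 + 3 + 1
= 5.5 beats


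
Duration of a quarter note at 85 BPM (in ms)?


One quarter-note beat = 60000 / BPM = 60000 / 85 ms
Duration = 60000 / 85
= 705.9 ms


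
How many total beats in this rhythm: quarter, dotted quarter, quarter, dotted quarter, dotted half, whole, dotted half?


Solution.
Beat values:
  quarter = 1 beat
  dotted quarter = 1.5 beats
  quarter = 1 beat
  dotted quarter = 1.5 beats
  dotted half = 3 beats
  whole = 4 beats
  dotted half = 3 beats
Sum = 1 + 1.5 + 1 + 1.5 + 3 + 4 + 3
= 15 beats


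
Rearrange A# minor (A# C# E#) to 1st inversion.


Solution.
Root position: A# C# E#
1st inversion: move root up an octave
Bass note: C#
Notes (bottom to top) = C# E# A#


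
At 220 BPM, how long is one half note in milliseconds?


Step by step:
One quarter-note beat = 60000 / BPM = 60000 / 220 ms
Half note = 2 × quarter note
Duration = 2 × 60000 / 220 = 120000 / 220
= 545.5 ms


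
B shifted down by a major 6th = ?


Reasoning:
major 6th: 6 letter names, 9 semitones
Letter: B - 5 → D
Pitch: B - 9 semitones, spelled as a D → D
= D


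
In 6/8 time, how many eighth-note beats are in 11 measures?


Let's work it out.
Time signature 6/8: the bottom number 8 means the eighth note gets one count
The top number 6 means 6 eighth-note beats per measure
Total = 6 × 11 measures
= 66 eighth-note beats


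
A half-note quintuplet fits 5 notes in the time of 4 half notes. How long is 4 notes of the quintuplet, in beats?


Let's work it out.
Quintuplet: 5 notes occupy the space of 4 half notes
Space = 4 × 2 = 8 beats
Each quintuplet note = 8 / 5 = 8/5 beats
4 notes = 4 × 8/5 = 32/5
= 32/5 beats


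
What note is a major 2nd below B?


Solution.
A 2nd spans 2 letter names, so from B we land on A
A major 2nd = 2 semitones below B
Spell A at that pitch: A
= A


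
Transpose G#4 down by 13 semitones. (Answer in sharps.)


G#4: chromatic position 8 in octave 4 → absolute = 4×12 + 8 = 56
Transpose down 13: 56 - 13 = 43
43 = 3×12 + 7 → G in octave 3
Result = G3


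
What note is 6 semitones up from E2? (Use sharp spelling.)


E2: chromatic position 4 in octave 2 → absolute = 2×12 + 4 = 28
Transpose up 6: 28 + 6 = 34
34 = 2×12 + 10 → A# in octave 2
Result = A#2


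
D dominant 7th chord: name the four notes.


Step by step:
Dominant 7th chord = root + major 3rd + perfect 5th + minor 7th
Seventh chords stack in thirds, so the letter names are D-F-A-C
Root: D
Major 3rd above D: F#
Perfect 5th above D: A
Minor 7th above D: C
Chord = D F# A C


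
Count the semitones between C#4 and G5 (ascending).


Reasoning:
Absolute semitone position = octave×12 + chromatic position
C#4: 4×12 + 1 = 49
G5: 5×12 + 7 = 67
Difference = 67 - 49 = 18
= 18 semitones


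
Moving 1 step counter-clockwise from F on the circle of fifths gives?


Each counter-clockwise step moves down a perfect 5th (= up a perfect 4th)
From F: F → Bb
= Bb


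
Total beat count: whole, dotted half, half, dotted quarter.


Reasoning:
Beat values:
  whole = 4 beats
  dotted half = 3 beats
  half = 2 beats
  dotted quarter = 1.5 beats
Sum = 4 + 3 + 2 + 1.5
= 10.5 beats


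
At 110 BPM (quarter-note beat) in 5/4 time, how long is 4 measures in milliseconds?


Reasoning:
Quarter-note beat duration = 60000 / 110 ms
Beats per measure (5/4) = 5
One measure = 5 × 60000 / 110 = 300000 / 110 ms
4 measures = 4 × 300000 / 110 = 1200000 / 110
= 10909.1 ms


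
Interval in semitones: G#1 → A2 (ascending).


Solution.
Absolute semitone position = octave×12 + chromatic position
G#1: 1×12 + 8 = 20
A2: 2×12 + 9 = 33
Difference = 33 - 20 = 13
= 13 semitones


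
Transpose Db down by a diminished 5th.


Let's work it out.
diminished 5th: 5 letter names, 6 semitones
Letter: D - 4 → G
Pitch: Db - 6 semitones, spelled as a G → G
= G


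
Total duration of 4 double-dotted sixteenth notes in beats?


Base sixteenth note = 1/4 beats
Dot 1 adds half the previous value: +1/8
Dot 2 adds half the previous value: +1/16
One double-dotted sixteenth = 1/4 + 1/8 + 1/16 = 7/16
4 of them = 4 × 7/16 = 7/4
= 7/4 beats


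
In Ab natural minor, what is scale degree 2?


Working:
Natural minor scale pattern: W-H-W-W-H-W-W (2-1-2-2-1-2-2 semitones)
Starting from Ab:
  Ab + 2 semitones → Bb
  Bb + 1 semitone → Cb
  Cb + 2 semitones → Db
  Db + 2 semitones → Eb
  Eb + 1 semitone → Fb
  Fb + 2 semitones → Gb
  Gb + 2 semitones → Ab
Scale: Ab Bb Cb Db Eb Fb Gb
Degree 2 = Bb


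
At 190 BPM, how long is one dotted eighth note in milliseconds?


One quarter-note beat = 60000 / BPM = 60000 / 190 ms
Dotted eighth note = 3/4 × quarter note
Duration = 3/4 × 60000 / 190 = 45000 / 190
= 236.8 ms


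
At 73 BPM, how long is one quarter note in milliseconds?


Let's work it out.
One quarter-note beat = 60000 / BPM = 60000 / 73 ms
Duration = 60000 / 73
= 821.9 ms


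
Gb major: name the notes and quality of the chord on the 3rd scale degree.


Working:
Gb major scale: Gb Ab Bb Cb Db Eb F
Diatonic triad on degree 3 stacks scale notes 3, 5, 7: Bb Db F
Bb→Db = 3 semitones; Bb→F = 7 semitones → minor triad
= Bb Db F (minor)


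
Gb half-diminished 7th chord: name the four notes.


Step by step:
Half-diminished 7th chord = root + minor 3rd + diminished 5th + minor 7th
Seventh chords stack in thirds, so the letter names are G-B-D-F
Root: Gb
Minor 3rd above Gb: Bbb
Diminished 5th above Gb: Dbb
Minor 7th above Gb: Fb
Chord = Gb Bbb Dbb Fb


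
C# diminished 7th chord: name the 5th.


Diminished 7th chord = root + minor 3rd + diminished 5th + diminished 7th
Seventh chords stack in thirds, so the letter names are C-E-G-B
Root: C#
Minor 3rd above C#: E
Diminished 5th above C#: G
Diminished 7th above C#: Bb
The 5th = G


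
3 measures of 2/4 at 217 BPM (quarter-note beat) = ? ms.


Solution.
Quarter-note beat duration = 60000 / 217 ms
Beats per measure (2/4) = 2
One measure = 2 × 60000 / 217 = 120000 / 217 ms
3 measures = 3 × 120000 / 217 = 360000 / 217
= 1659.0 ms


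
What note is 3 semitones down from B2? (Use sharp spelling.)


Reasoning:
B2: chromatic position 11 in octave 2 → absolute = 2×12 + 11 = 35
Transpose down 3: 35 - 3 = 32
32 = 2×12 + 8 → G# in octave 2
Result = G#2


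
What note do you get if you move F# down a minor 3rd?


Step by step:
minor 3rd: 3 letter names, 3 semitones
Letter: F - 2 → D
Pitch: F# - 3 semitones, spelled as a D → D#
= D#


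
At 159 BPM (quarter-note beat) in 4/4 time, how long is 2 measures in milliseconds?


Let's work it out.
Quarter-note beat duration = 60000 / 159 ms
Beats per measure (4/4) = 4
One measure = 4 × 60000 / 159 = 240000 / 159 ms
2 measures = 2 × 240000 / 159 = 480000 / 159
= 3018.9 ms


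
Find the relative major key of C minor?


The relative major shares the key signature and is a minor 3rd above the minor tonic
A minor 3rd above C is Eb
→ relative major of C minor is Eb major
= Eb major


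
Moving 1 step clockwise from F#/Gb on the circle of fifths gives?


Step by step:
Each clockwise step on the circle of fifths moves up a perfect 5th
From F#/Gb: F#/Gb → Db
= Db


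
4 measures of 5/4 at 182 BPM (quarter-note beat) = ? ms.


Let's work it out.
Quarter-note beat duration = 60000 / 182 ms
Beats per measure (5/4) = 5
One measure = 5 × 60000 / 182 = 300000 / 182 ms
4 measures = 4 × 300000 / 182 = 1200000 / 182
= 6593.4 ms


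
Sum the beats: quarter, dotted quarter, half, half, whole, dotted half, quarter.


Step by step:
Beat values:
  quarter = 1 beat
  dotted quarter = 1.5 beats
  half = 2 beats
  half = 2 beats
  whole = 4 beats
  dotted half = 3 beats
  quarter = 1 beat
Sum = 1 + 1.5 + 2 + 2 + 4 + 3 + 1
= 14.5 beats


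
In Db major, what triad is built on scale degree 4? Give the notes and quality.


Solution.
Db major scale: Db Eb F Gb Ab Bb C
Diatonic triad on degree 4 stacks scale notes 4, 6, 1: Gb Bb Db
Gb→Bb = 4 semitones; Gb→Db = 7 semitones → major triad
= Gb Bb Db (major)


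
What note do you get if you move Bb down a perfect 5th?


perfect 5th: 5 letter names, 7 semitones
Letter: B - 4 → E
Pitch: Bb - 7 semitones, spelled as an E → Eb
= Eb


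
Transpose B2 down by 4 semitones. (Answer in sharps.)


Solution.
B2: chromatic position 11 in octave 2 → absolute = 2×12 + 11 = 35
Transpose down 4: 35 - 4 = 31
31 = 2×12 + 7 → G in octave 2
Result = G2


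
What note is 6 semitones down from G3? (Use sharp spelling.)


Reasoning:
G3: chromatic position 7 in octave 3 → absolute = 3×12 + 7 = 43
Transpose down 6: 43 - 6 = 37
37 = 3×12 + 1 → C# in octave 3
Result = C#3


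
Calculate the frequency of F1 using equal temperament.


Step by step:
f = 440 × 2^(n/12) where n = semitones from A4
F1: -40 semitones from A4
f = 440 × 2^(-40/12)
f = 43.65 Hz


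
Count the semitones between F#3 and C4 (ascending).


Let's work it out.
Absolute semitone position = octave×12 + chromatic position
F#3: 3×12 + 6 = 42
C4: 4×12 + 0 = 48
Difference = 48 - 42 = 6
= 6 semitones


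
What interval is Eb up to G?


Step by step:
Letter names: E → G spans 3 letter names → a 3rd
Semitones: Eb → G = 4 half-steps
A 3rd of 4 semitones is a major 3rd
= major 3rd


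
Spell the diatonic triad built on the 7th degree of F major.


Let's work it out.
F major scale: F G A Bb C D E
Diatonic triad on degree 7 stacks scale notes 7, 2, 4: E G Bb
E→G = 3 semitones; E→Bb = 6 semitones → diminished triad
= E G Bb (diminished)


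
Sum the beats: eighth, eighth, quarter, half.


Beat values:
  eighth = 0.5 beats
  eighth = 0.5 beats
  quarter = 1 beat
  half = 2 beats
Sum = 0.5 + 0.5 + 1 + 2
= 4 beats


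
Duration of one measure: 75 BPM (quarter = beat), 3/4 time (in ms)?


Quarter-note beat duration = 60000 / 75 ms
Beats per measure (3/4) = 3
One measure = 3 × 60000 / 75 = 180000 / 75 ms
= 2400.0 ms


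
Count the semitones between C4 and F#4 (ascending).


Absolute semitone position = octave×12 + chromatic position
C4: 4×12 + 0 = 48
F#4: 4×12 + 6 = 54
Difference = 54 - 48 = 6
= 6 semitones


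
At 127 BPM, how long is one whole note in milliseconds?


Step by step:
One quarter-note beat = 60000 / BPM = 60000 / 127 ms
Whole note = 4 × quarter note
Duration = 4 × 60000 / 127 = 240000 / 127
= 1889.8 ms


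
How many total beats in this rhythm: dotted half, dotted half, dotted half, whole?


Working:
Beat values:
  dotted half = 3 beats
  dotted half = 3 beats
  dotted half = 3 beats
  whole = 4 beats
Sum = 3 + 3 + 3 + 4
= 13 beats


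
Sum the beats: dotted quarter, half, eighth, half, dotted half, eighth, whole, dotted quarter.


Working:
Beat values:
  dotted quarter = 1.5 beats
  half = 2 beats
  eighth = 0.5 beats
  half = 2 beats
  dotted half = 3 beats
  eighth = 0.5 beats
  whole = 4 beats
  dotted quarter = 1.5 beats
Sum = 1.5 + 2 + 0.5 + 2 + 3 + 0.5 + 4 + 1.5
= 15 beats


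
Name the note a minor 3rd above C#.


Reasoning:
A 3rd spans 3 letter names, so from C we land on E
A minor 3rd = 3 semitones above C#
Spell E at that pitch: E
= E


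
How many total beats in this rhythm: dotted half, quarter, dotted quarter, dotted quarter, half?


Reasoning:
Beat values:
  dotted half = 3 beats
  quarter = 1 beat
  dotted quarter = 1.5 beats
  dotted quarter = 1.5 beats
  half = 2 beats
Sum = 3 + 1 + 1.5 + 1.5 + 2
= 9 beats


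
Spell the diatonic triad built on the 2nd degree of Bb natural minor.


Bb natural minor scale: Bb C Db Eb F Gb Ab
Diatonic triad on degree 2 stacks scale notes 2, 4, 6: C Eb Gb
C→Eb = 3 semitones; C→Gb = 6 semitones → diminished triad
= C Eb Gb (diminished)


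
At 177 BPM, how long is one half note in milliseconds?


Let's work it out.
One quarter-note beat = 60000 / BPM = 60000 / 177 ms
Half note = 2 × quarter note
Duration = 2 × 60000 / 177 = 120000 / 177
= 678.0 ms


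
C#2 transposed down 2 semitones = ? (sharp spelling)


Reasoning:
C#2: chromatic position 1 in octave 2 → absolute = 2×12 + 1 = 25
Transpose down 2: 25 - 2 = 23
23 = 1×12 + 11 → B in octave 1
Result = B1


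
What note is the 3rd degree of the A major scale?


Step by step:
Major scale pattern: W-W-H-W-W-W-H (2-2-1-2-2-2-1 semitones)
Starting from A:
  A + 2 semitones → B
  B + 2 semitones → C#
  C# + 1 semitone → D
  D + 2 semitones → E
  E + 2 semitones → F#
  F# + 2 semitones → G#
  G# + 1 semitone → A
Scale: A B C# D E F# G#
Degree 3 = C#


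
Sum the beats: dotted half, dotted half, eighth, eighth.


Working:
Beat values:
  dotted half = 3 beats
  dotted half = 3 beats
  eighth = 0.5 beats
  eighth = 0.5 beats
Sum = 3 + 3 + 0.5 + 0.5
= 7 beats


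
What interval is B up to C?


Step by step:
Letter names: B → C spans 2 letter names → a 2nd
Semitones: B → C = 1 half-step
A 2nd of 1 semitone is a minor 2nd
= minor 2nd


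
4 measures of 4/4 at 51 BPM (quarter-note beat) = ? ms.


Quarter-note beat duration = 60000 / 51 ms
Beats per measure (4/4) = 4
One measure = 4 × 60000 / 51 = 240000 / 51 ms
4 measures = 4 × 240000 / 51 = 960000 / 51
= 18823.5 ms


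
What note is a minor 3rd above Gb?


A 3rd spans 3 letter names, so from G we land on B
A minor 3rd = 3 semitones above Gb
Spell B at that pitch: Bbb
= Bbb


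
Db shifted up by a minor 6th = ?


Solution.
minor 6th: 6 letter names, 8 semitones
Letter: D + 5 → B
Pitch: Db + 8 semitones, spelled as a B → Bbb
= Bbb


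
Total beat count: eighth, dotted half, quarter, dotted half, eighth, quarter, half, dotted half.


Solution.
Beat values:
  eighth = 0.5 beats
  dotted half = 3 beats
  quarter = 1 beat
  dotted half = 3 beats
  eighth = 0.5 beats
  quarter = 1 beat
  half = 2 beats
  dotted half = 3 beats
Sum = 0.5 + 3 + 1 + 3 + 0.5 + 1 + 2 + 3
= 14 beats


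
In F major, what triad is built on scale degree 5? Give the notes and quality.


Reasoning:
F major scale: F G A Bb C D E
Diatonic triad on degree 5 stacks scale notes 5, 7, 2: C E G
C→E = 4 semitones; C→G = 7 semitones → major triad
= C E G (major)


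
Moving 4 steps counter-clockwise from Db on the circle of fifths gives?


Step by step:
Each counter-clockwise step moves down a perfect 5th (= up a perfect 4th)
From Db: Db → F#/Gb → B → E → A
= A


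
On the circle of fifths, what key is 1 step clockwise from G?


Solution.
Each clockwise step on the circle of fifths moves up a perfect 5th
From G: G → D
= D


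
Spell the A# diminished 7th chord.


Diminished 7th chord = root + minor 3rd + diminished 5th + diminished 7th
Seventh chords stack in thirds, so the letter names are A-C-E-G
Root: A#
Minor 3rd above A#: C#
Diminished 5th above A#: E
Diminished 7th above A#: G
Chord = A# C# E G


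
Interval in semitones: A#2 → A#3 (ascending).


Absolute semitone position = octave×12 + chromatic position
A#2: 2×12 + 10 = 34
A#3: 3×12 + 10 = 46
Difference = 46 - 34 = 12
= 12 semitones


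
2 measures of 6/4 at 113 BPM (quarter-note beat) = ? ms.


Let's work it out.
Quarter-note beat duration = 60000 / 113 ms
Beats per measure (6/4) = 6
One measure = 6 × 60000 / 113 = 360000 / 113 ms
2 measures = 2 × 360000 / 113 = 720000 / 113
= 6371.7 ms


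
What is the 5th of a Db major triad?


Major triad = root + major 3rd (4 semitones) + perfect 5th (7 semitones)
A triad on Db stacks thirds, so the chord tones use letter names D-F-A
Root: Db
Major 3rd above Db: F
Perfect 5th above Db: Ab
The 5th = Ab


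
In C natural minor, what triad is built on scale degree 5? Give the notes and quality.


Let's work it out.
C natural minor scale: C D Eb F G Ab Bb
Diatonic triad on degree 5 stacks scale notes 5, 7, 2: G Bb D
G→Bb = 3 semitones; G→D = 7 semitones → minor triad
= G Bb D (minor)


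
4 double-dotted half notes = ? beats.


Step by step:
Base half note = 2 beats
Dot 1 adds half the previous value: +1
Dot 2 adds half the previous value: +1/2
One double-dotted half = 2 + 1 + 1/2 = 7/2
4 of them = 4 × 7/2 = 14
= 14 beats


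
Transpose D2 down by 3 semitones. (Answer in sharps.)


Working:
D2: chromatic position 2 in octave 2 → absolute = 2×12 + 2 = 26
Transpose down 3: 26 - 3 = 23
23 = 1×12 + 11 → B in octave 1
Result = B1


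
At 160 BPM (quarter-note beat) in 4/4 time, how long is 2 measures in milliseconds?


Working:
Quarter-note beat duration = 60000 / 160 ms
Beats per measure (4/4) = 4
One measure = 4 × 60000 / 160 = 240000 / 160 ms
2 measures = 2 × 240000 / 160 = 480000 / 160
= 3000.0 ms


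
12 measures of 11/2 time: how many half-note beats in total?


Working:
Time signature 11/2: the bottom number 2 means the half note gets one count
The top number 11 means 11 half-note beats per measure
Total = 11 × 12 measures
= 132 half-note beats


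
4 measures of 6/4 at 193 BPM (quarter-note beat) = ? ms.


Reasoning:
Quarter-note beat duration = 60000 / 193 ms
Beats per measure (6/4) = 6
One measure = 6 × 60000 / 193 = 360000 / 193 ms
4 measures = 4 × 360000 / 193 = 1440000 / 193
= 7461.1 ms


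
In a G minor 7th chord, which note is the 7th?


Minor 7th chord = root + minor 3rd + perfect 5th + minor 7th
Seventh chords stack in thirds, so the letter names are G-B-D-F
Root: G
Minor 3rd above G: Bb
Perfect 5th above G: D
Minor 7th above G: F
The 7th = F


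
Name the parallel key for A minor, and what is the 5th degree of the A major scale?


Reasoning:
Parallel keys share the same tonic but differ in mode
A minor → parallel is A major
A major scale: A B C# D E F# G#
= A major; 5th degree = E


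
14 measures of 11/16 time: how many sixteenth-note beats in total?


Reasoning:
Time signature 11/16: the bottom number 16 means the sixteenth note gets one count
The top number 11 means 11 sixteenth-note beats per measure
Total = 11 × 14 measures
= 154 sixteenth-note beats


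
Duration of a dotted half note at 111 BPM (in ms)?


One quarter-note beat = 60000 / BPM = 60000 / 111 ms
Dotted half note = 3 × quarter note
Duration = 3 × 60000 / 111 = 180000 / 111
= 1621.6 ms


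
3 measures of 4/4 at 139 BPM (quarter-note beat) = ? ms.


Solution.
Quarter-note beat duration = 60000 / 139 ms
Beats per measure (4/4) = 4
One measure = 4 × 60000 / 139 = 240000 / 139 ms
3 measures = 3 × 240000 / 139 = 720000 / 139
= 5179.9 ms


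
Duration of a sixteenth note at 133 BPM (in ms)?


Step by step:
One quarter-note beat = 60000 / BPM = 60000 / 133 ms
Sixteenth note = 1/4 × quarter note
Duration = 1/4 × 60000 / 133 = 15000 / 133
= 112.8 ms


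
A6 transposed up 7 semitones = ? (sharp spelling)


A6: chromatic position 9 in octave 6 → absolute = 6×12 + 9 = 81
Transpose up 7: 81 + 7 = 88
88 = 7×12 + 4 → E in octave 7
Result = E7


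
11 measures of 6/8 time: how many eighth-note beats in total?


Solution.
Time signature 6/8: the bottom number 8 means the eighth note gets one count
The top number 6 means 6 eighth-note beats per measure
Total = 6 × 11 measures
= 66 eighth-note beats


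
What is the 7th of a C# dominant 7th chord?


Solution.
Dominant 7th chord = root + major 3rd + perfect 5th + minor 7th
Seventh chords stack in thirds, so the letter names are C-E-G-B
Root: C#
Major 3rd above C#: E#
Perfect 5th above C#: G#
Minor 7th above C#: B
The 7th = B


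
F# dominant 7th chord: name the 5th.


Solution.
Dominant 7th chord = root + major 3rd + perfect 5th + minor 7th
Seventh chords stack in thirds, so the letter names are F-A-C-E
Root: F#
Major 3rd above F#: A#
Perfect 5th above F#: C#
Minor 7th above F#: E
The 5th = C#


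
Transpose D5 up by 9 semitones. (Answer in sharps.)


Working:
D5: chromatic position 2 in octave 5 → absolute = 5×12 + 2 = 62
Transpose up 9: 62 + 9 = 71
71 = 5×12 + 11 → B in octave 5
Result = B5


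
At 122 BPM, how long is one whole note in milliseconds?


Reasoning:
One quarter-note beat = 60000 / BPM = 60000 / 122 ms
Whole note = 4 × quarter note
Duration = 4 × 60000 / 122 = 240000 / 122
= 1967.2 ms


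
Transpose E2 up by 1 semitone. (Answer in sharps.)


E2: chromatic position 4 in octave 2 → absolute = 2×12 + 4 = 28
Transpose up 1: 28 + 1 = 29
29 = 2×12 + 5 → F in octave 2
Result = F2


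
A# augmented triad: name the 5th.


Let's work it out.
Augmented triad = root + major 3rd (4 semitones) + augmented 5th (8 semitones)
A triad on A# stacks thirds, so the chord tones use letter names A-C-E
Root: A#
Major 3rd above A#: C##
Augmented 5th above A#: E##
The 5th = E##


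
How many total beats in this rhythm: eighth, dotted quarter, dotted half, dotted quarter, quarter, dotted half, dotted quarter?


Working:
Beat values:
  eighth = 0.5 beats
  dotted quarter = 1.5 beats
  dotted half = 3 beats
  dotted quarter = 1.5 beats
  quarter = 1 beat
  dotted half = 3 beats
  dotted quarter = 1.5 beats
Sum = 0.5 + 1.5 + 3 + 1.5 + 1 + 3 + 1.5
= 12 beats


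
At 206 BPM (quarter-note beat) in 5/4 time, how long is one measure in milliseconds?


Reasoning:
Quarter-note beat duration = 60000 / 206 ms
Beats per measure (5/4) = 5
One measure = 5 × 60000 / 206 = 300000 / 206 ms
= 1456.3 ms


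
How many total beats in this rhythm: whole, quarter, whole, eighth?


Step by step:
Beat values:
  whole = 4 beats
  quarter = 1 beat
  whole = 4 beats
  eighth = 0.5 beats
Sum = 4 + 1 + 4 + 0.5
= 9.5 beats


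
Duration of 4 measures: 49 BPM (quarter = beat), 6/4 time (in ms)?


Let's work it out.
Quarter-note beat duration = 60000 / 49 ms
Beats per measure (6/4) = 6
One measure = 6 × 60000 / 49 = 360000 / 49 ms
4 measures = 4 × 360000 / 49 = 1440000 / 49
= 29387.8 ms


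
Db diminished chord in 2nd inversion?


Step by step:
Root position: Db Fb Abb
2nd inversion: move root and 3rd up an octave
Bass note: Abb
Notes (bottom to top) = Abb Db Fb


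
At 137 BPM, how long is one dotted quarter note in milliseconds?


Working:
One quarter-note beat = 60000 / BPM = 60000 / 137 ms
Dotted quarter note = 3/2 × quarter note
Duration = 3/2 × 60000 / 137 = 90000 / 137
= 656.9 ms


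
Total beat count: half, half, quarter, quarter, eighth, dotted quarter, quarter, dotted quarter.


Step by step:
Beat values:
  half = 2 beats
  half = 2 beats
  quarter = 1 beat
  quarter = 1 beat
  eighth = 0.5 beats
  dotted quarter = 1.5 beats
  quarter = 1 beat
  dotted quarter = 1.5 beats
Sum = 2 + 2 + 1 + 1 + 0.5 + 1.5 + 1 + 1.5
= 10.5 beats


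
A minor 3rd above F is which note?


Step by step:
A 3rd spans 3 letter names, so from F we land on A
A minor 3rd = 3 semitones above F
Spell A at that pitch: Ab
= Ab


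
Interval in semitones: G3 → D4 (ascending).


Step by step:
Absolute semitone position = octave×12 + chromatic position
G3: 3×12 + 7 = 43
D4: 4×12 + 2 = 50
Difference = 50 - 43 = 7
= 7 semitones


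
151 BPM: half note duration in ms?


One quarter-note beat = 60000 / BPM = 60000 / 151 ms
Half note = 2 × quarter note
Duration = 2 × 60000 / 151 = 120000 / 151
= 794.7 ms


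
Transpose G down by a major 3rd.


Reasoning:
major 3rd: 3 letter names, 4 semitones
Letter: G - 2 → E
Pitch: G - 4 semitones, spelled as an E → Eb
= Eb


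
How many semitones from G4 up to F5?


Absolute semitone position = octave×12 + chromatic position
G4: 4×12 + 7 = 55
F5: 5×12 + 5 = 65
Difference = 65 - 55 = 10
= 10 semitones


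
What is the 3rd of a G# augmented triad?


Let's work it out.
Augmented triad = root + major 3rd (4 semitones) + augmented 5th (8 semitones)
A triad on G# stacks thirds, so the chord tones use letter names G-B-D
Root: G#
Major 3rd above G#: B#
Augmented 5th above G#: D##
The 3rd = B#


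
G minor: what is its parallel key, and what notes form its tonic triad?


Reasoning:
Parallel keys share the same tonic but differ in mode
G minor → parallel is G major
Tonic triad of G major = G B D
= G major; triad = G B D


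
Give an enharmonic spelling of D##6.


Let's work it out.
Enharmonic notes sound the same pitch but are spelled with different letter names
D## and E name the same pitch class
= E6


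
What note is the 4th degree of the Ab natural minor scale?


Natural minor scale pattern: W-H-W-W-H-W-W (2-1-2-2-1-2-2 semitones)
Starting from Ab:
  Ab + 2 semitones → Bb
  Bb + 1 semitone → Cb
  Cb + 2 semitones → Db
  Db + 2 semitones → Eb
  Eb + 1 semitone → Fb
  Fb + 2 semitones → Gb
  Gb + 2 semitones → Ab
Scale: Ab Bb Cb Db Eb Fb Gb
Degree 4 = Db


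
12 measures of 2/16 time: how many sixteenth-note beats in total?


Time signature 2/16: the bottom number 16 means the sixteenth note gets one count
The top number 2 means 2 sixteenth-note beats per measure
Total = 2 × 12 measures
= 24 sixteenth-note beats


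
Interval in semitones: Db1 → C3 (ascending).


Working:
Absolute semitone position = octave×12 + chromatic position
Db1: 1×12 + 1 = 13
C3: 3×12 + 0 = 36
Difference = 36 - 13 = 23
= 23 semitones


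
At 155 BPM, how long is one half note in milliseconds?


Solution.
One quarter-note beat = 60000 / BPM = 60000 / 155 ms
Half note = 2 × quarter note
Duration = 2 × 60000 / 155 = 120000 / 155
= 774.2 ms


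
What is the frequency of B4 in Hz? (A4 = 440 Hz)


Solution.
f = 440 × 2^(n/12) where n = semitones from A4
B4: 2 semitones from A4
f = 440 × 2^(2/12)
f = 493.88 Hz


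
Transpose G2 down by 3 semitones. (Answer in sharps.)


Let's work it out.
G2: chromatic position 7 in octave 2 → absolute = 2×12 + 7 = 31
Transpose down 3: 31 - 3 = 28
28 = 2×12 + 4 → E in octave 2
Result = E2


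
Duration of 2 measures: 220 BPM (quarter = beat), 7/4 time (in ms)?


Let's work it out.
Quarter-note beat duration = 60000 / 220 ms
Beats per measure (7/4) = 7
One measure = 7 × 60000 / 220 = 420000 / 220 ms
2 measures = 2 × 420000 / 220 = 840000 / 220
= 3818.2 ms


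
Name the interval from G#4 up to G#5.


Step by step:
Letter names: G → G spans 8 letter names → an octave
Semitones: G#4 → G#5 = 12 half-steps
An octave of 12 semitones is a perfect octave
= perfect octave


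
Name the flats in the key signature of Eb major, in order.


Solution.
Flat major keys: C(0), F(1), Bb(2), Eb(3), Ab(4), Db(5), Gb(6), Cb(7)
Eb major has 3 flats
Order of flats: Bb Eb Ab Db Gb Cb Fb → first 3: Bb, Eb, Ab
= Bb, Eb, Ab


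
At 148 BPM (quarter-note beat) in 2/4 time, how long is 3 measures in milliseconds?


Reasoning:
Quarter-note beat duration = 60000 / 148 ms
Beats per measure (2/4) = 2
One measure = 2 × 60000 / 148 = 120000 / 148 ms
3 measures = 3 × 120000 / 148 = 360000 / 148
= 2432.4 ms


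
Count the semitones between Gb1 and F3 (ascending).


Absolute semitone position = octave×12 + chromatic position
Gb1: 1×12 + 6 = 18
F3: 3×12 + 5 = 41
Difference = 41 - 18 = 23
= 23 semitones


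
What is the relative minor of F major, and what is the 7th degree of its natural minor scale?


Reasoning:
The relative minor shares the major's key signature and starts on its 6th degree
6th degree = a major 6th above the tonic; a major 6th above F is D
→ relative minor of F major is D minor
D natural minor scale: D E F G A Bb C
= D minor; 7th degree = C


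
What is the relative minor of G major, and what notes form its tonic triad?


Let's work it out.
The relative minor shares the major's key signature and starts on its 6th degree
6th degree = a major 6th above the tonic; a major 6th above G is E
→ relative minor of G major is E minor
Tonic triad of E minor = root + minor 3rd + perfect 5th = E G B
= E minor; triad = E G B


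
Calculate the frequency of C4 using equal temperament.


Let's work it out.
f = 440 × 2^(n/12) where n = semitones from A4
C4: -9 semitones from A4
f = 440 × 2^(-9/12)
f = 261.63 Hz


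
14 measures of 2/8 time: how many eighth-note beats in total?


Working:
Time signature 2/8: the bottom number 8 means the eighth note gets one count
The top number 2 means 2 eighth-note beats per measure
Total = 2 × 14 measures
= 28 eighth-note beats


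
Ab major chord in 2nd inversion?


Root position: Ab C Eb
2nd inversion: move root and 3rd up an octave
Bass note: Eb
Notes (bottom to top) = Eb Ab C


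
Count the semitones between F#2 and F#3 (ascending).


Working:
Absolute semitone position = octave×12 + chromatic position
F#2: 2×12 + 6 = 30
F#3: 3×12 + 6 = 42
Difference = 42 - 30 = 12
= 12 semitones


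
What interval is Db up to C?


Letter names: D → C spans 7 letter names → a 7th
Semitones: Db → C = 11 half-steps
A 7th of 11 semitones is a major 7th
= major 7th


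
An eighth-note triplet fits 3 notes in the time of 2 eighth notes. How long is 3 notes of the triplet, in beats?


Let's work it out.
Triplet: 3 notes occupy the space of 2 eighth notes
Space = 2 × 1/2 = 1 beat
Each triplet note = 1 / 3 = 1/3 beats
3 notes = 3 × 1/3 = 1
= 1 beat


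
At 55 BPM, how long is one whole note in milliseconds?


Solution.
One quarter-note beat = 60000 / BPM = 60000 / 55 ms
Whole note = 4 × quarter note
Duration = 4 × 60000 / 55 = 240000 / 55
= 4363.6 ms


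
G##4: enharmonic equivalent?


Step by step:
Enharmonic notes sound the same pitch but are spelled with different letter names
G## and A name the same pitch class
= A4


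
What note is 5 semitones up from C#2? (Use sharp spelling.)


Reasoning:
C#2: chromatic position 1 in octave 2 → absolute = 2×12 + 1 = 25
Transpose up 5: 25 + 5 = 30
30 = 2×12 + 6 → F# in octave 2
Result = F#2


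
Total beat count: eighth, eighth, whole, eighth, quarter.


Reasoning:
Beat values:
  eighth = 0.5 beats
  eighth = 0.5 beats
  whole = 4 beats
  eighth = 0.5 beats
  quarter = 1 beat
Sum = 0.5 + 0.5 + 4 + 0.5 + 1
= 6.5 beats


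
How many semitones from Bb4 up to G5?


Step by step:
Absolute semitone position = octave×12 + chromatic position
Bb4: 4×12 + 10 = 58
G5: 5×12 + 7 = 67
Difference = 67 - 58 = 9
= 9 semitones


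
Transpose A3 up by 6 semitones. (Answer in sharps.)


Step by step:
A3: chromatic position 9 in octave 3 → absolute = 3×12 + 9 = 45
Transpose up 6: 45 + 6 = 51
51 = 4×12 + 3 → D# in octave 4
Result = D#4


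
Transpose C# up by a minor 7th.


Step by step:
minor 7th: 7 letter names, 10 semitones
Letter: C + 6 → B
Pitch: C# + 10 semitones, spelled as a B → B
= B


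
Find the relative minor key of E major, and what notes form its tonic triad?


The relative minor shares the major's key signature and starts on its 6th degree
6th degree = a major 6th above the tonic; a major 6th above E is C#
→ relative minor of E major is C# minor
Tonic triad of C# minor = root + minor 3rd + perfect 5th = C# E G#
= C# minor; triad = C# E G#


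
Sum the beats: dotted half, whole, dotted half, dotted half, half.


Let's work it out.
Beat values:
  dotted half = 3 beats
  whole = 4 beats
  dotted half = 3 beats
  dotted half = 3 beats
  half = 2 beats
Sum = 3 + 4 + 3 + 3 + 2
= 15 beats


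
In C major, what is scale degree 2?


Working:
Major scale pattern: W-W-H-W-W-W-H (2-2-1-2-2-2-1 semitones)
Starting from C:
  C + 2 semitones → D
  D + 2 semitones → E
  E + 1 semitone → F
  F + 2 semitones → G
  G + 2 semitones → A
  A + 2 semitones → B
  B + 1 semitone → C
Scale: C D E F G A B
Degree 2 = D


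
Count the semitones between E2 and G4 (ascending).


Let's work it out.
Absolute semitone position = octave×12 + chromatic position
E2: 2×12 + 4 = 28
G4: 4×12 + 7 = 55
Difference = 55 - 28 = 27
= 27 semitones


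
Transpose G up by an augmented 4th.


Solution.
augmented 4th: 4 letter names, 6 semitones
Letter: G + 3 → C
Pitch: G + 6 semitones, spelled as a C → C#
= C#


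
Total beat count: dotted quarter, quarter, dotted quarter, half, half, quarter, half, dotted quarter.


Working:
Beat values:
  dotted quarter = 1.5 beats
  quarter = 1 beat
  dotted quarter = 1.5 beats
  half = 2 beats
  half = 2 beats
  quarter = 1 beat
  half = 2 beats
  dotted quarter = 1.5 beats
Sum = 1.5 + 1 + 1.5 + 2 + 2 + 1 + 2 + 1.5
= 12.5 beats
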